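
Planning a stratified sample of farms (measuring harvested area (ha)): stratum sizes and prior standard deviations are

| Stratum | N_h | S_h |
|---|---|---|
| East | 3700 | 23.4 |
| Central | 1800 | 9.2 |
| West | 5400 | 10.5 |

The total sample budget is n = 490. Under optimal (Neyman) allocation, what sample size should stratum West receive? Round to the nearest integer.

174

Neyman allocation: n_h = n · N_h S_h / Σ N_i S_i, with n = 490.
  stratum East: N_h·S_h = 3700·23.4 = 86580.00
  stratum Central: N_h·S_h = 1800·9.2 = 16560.00
  stratum West: N_h·S_h = 5400·10.5 = 56700.00
Σ N_h S_h = 159840.00
n for stratum West = 490·56700.00/159840.00 = 173.818 → 174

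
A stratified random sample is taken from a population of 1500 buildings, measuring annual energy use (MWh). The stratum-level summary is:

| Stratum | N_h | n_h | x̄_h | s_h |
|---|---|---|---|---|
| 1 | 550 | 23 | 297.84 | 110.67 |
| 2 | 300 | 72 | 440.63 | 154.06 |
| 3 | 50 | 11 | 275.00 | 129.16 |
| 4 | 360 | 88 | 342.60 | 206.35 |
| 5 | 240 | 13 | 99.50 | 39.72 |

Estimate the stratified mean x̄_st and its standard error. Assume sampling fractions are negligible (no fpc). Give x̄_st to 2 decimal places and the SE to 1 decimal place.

x̄_st ≈ 304.64, SE ≈ 10.8

x̄_st = Σ W_h x̄_h = (550·297.84 + 300·440.63 + 50·275.00 + 360·342.60 + 240·99.50)/1500 = 304.64467
V̂(x̄_st) = Σ W_h² s_h²/n_h, with W_h = N_h/N and N = 1500:
  stratum 1: (550/1500)²·110.67²/23 = 71.5937
  stratum 2: (300/1500)²·154.06²/72 = 13.1858
  stratum 3: (50/1500)²·129.16²/11 = 1.68508
  stratum 4: (360/1500)²·206.35²/88 = 27.8708
  stratum 5: (240/1500)²·39.72²/13 = 3.10681
V̂(x̄_st) = 117.442
SE(x̄_st) = √117.442 = 10.8371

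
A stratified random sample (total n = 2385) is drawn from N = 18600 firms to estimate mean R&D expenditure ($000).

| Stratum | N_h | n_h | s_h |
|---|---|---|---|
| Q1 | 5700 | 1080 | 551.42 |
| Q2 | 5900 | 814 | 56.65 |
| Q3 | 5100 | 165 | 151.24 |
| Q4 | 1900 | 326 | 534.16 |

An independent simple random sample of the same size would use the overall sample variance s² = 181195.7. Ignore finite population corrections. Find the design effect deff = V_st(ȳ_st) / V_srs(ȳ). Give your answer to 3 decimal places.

V̂(ȳ_st) = Σ W_h² s_h²/n_h, with W_h = N_h/N and N = 18600:
  stratum Q1: (5700/18600)²·551.42²/1080 = 26.4402
  stratum Q2: (5900/18600)²·56.65²/814 = 0.396692
  stratum Q3: (5100/18600)²·151.24²/165 = 10.4223
  stratum Q4: (1900/18600)²·534.16²/326 = 9.13285
V_st = 46.3921
V_srs = s²/n = 181195.7/2385 = 75.973
deff = V_st / V_srs = 46.3921/75.973 = 0.6106

deff ≈ 0.611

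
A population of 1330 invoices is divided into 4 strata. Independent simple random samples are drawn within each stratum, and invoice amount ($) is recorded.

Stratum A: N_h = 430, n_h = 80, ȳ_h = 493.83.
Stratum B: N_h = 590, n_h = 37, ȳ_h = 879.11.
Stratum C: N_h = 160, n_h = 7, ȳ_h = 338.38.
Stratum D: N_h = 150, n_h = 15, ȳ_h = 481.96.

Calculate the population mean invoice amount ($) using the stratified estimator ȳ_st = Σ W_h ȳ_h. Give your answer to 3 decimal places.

ȳ_st ≈ 644.704

N = Σ N_h = 1330. Stratum weights W_h = N_h/N.
ȳ_st = (430·493.83 + 590·879.11 + 160·338.38 + 150·481.96) / 1330 = 644.70421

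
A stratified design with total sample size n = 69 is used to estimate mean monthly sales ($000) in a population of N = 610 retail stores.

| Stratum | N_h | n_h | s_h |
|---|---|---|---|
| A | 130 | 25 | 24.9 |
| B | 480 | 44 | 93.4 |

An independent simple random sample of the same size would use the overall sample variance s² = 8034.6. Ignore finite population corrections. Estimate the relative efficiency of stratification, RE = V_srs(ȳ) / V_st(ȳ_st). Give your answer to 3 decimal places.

RE ≈ 0.940

V̂(ȳ_st) = Σ W_h² s_h²/n_h, with W_h = N_h/N and N = 610:
  stratum A: (130/610)²·24.9²/25 = 1.12638
  stratum B: (480/610)²·93.4²/44 = 122.762
V_st = 123.888
V_srs = s²/n = 8034.6/69 = 116.443
Relative efficiency = V_srs / V_st = 116.443/123.888 = 0.9399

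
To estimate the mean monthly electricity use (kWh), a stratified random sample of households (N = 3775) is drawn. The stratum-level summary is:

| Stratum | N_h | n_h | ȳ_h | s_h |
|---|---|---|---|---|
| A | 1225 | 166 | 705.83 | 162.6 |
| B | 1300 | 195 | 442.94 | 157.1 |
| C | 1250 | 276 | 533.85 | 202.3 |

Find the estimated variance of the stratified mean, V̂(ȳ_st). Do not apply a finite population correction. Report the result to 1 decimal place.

V̂(ȳ_st) = Σ W_h² s_h²/n_h, with W_h = N_h/N and N = 3775:
  stratum A: (1225/3775)²·162.6²/166 = 16.7715
  stratum B: (1300/3775)²·157.1²/195 = 15.0096
  stratum C: (1250/3775)²·202.3²/276 = 16.2581
V̂(ȳ_st) = 48.0392

V̂(ȳ_st) ≈ 48.0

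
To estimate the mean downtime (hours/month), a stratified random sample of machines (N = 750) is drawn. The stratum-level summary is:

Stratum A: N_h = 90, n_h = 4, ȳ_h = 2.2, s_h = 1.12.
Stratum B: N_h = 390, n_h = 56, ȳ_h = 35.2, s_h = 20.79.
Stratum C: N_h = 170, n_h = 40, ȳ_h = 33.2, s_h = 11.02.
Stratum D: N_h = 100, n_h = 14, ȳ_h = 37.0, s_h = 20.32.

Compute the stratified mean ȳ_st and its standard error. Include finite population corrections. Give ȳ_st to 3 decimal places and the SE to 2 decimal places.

ȳ_st ≈ 31.027, SE ≈ 1.54

ȳ_st = Σ W_h ȳ_h = (90·2.2 + 390·35.2 + 170·33.2 + 100·37.0)/750 = 31.02667
V̂(ȳ_st) = Σ W_h² (1 − n_h/N_h) s_h²/n_h, with W_h = N_h/N and N = 750:
  stratum A: (90/750)²·(1 − 4/90)·1.12²/4 = 0.00431514
  stratum B: (390/750)²·(1 − 56/390)·20.79²/56 = 1.78735
  stratum C: (170/750)²·(1 − 40/170)·11.02²/40 = 0.119281
  stratum D: (100/750)²·(1 − 14/100)·20.32²/14 = 0.450916
V̂(ȳ_st) = 2.36186
SE(ȳ_st) = √2.36186 = 1.53683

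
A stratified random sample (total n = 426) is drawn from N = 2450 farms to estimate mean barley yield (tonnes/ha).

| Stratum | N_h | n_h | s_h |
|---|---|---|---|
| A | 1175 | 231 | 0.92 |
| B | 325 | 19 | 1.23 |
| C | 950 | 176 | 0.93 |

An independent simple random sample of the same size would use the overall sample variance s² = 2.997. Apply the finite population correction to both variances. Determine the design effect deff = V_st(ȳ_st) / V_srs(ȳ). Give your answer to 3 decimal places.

V̂(ȳ_st) = Σ W_h² (1 − n_h/N_h) s_h²/n_h, with W_h = N_h/N and N = 2450:
  stratum A: (1175/2450)²·(1 − 231/1175)·0.92²/231 = 0.000677082
  stratum B: (325/2450)²·(1 − 19/325)·1.23²/19 = 0.00131926
  stratum C: (950/2450)²·(1 − 176/950)·0.93²/176 = 0.000601985
V_st = 0.00259832
V_srs = (1 − 426/2450)·2.997/426 = 0.00581195
deff = V_st / V_srs = 0.00259832/0.00581195 = 0.4471

deff ≈ 0.447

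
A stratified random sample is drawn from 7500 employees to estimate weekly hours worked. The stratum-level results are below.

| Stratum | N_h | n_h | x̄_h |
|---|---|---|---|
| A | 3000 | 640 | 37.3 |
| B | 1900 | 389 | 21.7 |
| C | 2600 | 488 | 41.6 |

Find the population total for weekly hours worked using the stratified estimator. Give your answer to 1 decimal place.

τ̂_st = Σ N_h x̄_h = 3000·37.3 + 1900·21.7 + 2600·41.6 = 261290.0

τ̂_st ≈ 261290.0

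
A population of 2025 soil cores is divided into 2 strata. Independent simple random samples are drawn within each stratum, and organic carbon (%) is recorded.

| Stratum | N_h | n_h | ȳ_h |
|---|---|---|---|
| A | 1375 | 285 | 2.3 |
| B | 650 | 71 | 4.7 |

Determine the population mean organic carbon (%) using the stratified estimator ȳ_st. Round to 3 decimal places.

N = Σ N_h = 2025. Stratum weights W_h = N_h/N.
ȳ_st = (1375·2.3 + 650·4.7) / 2025 = 3.07037

ȳ_st ≈ 3.070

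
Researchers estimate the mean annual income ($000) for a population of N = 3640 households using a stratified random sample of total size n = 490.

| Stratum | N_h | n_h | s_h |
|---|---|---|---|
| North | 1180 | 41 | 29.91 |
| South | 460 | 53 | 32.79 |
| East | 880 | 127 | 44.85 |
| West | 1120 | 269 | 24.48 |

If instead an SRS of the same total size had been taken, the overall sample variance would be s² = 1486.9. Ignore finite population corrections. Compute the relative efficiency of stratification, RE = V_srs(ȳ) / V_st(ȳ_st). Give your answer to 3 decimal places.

RE ≈ 0.808

V̂(ȳ_st) = Σ W_h² s_h²/n_h, with W_h = N_h/N and N = 3640:
  stratum North: (1180/3640)²·29.91²/41 = 2.29303
  stratum South: (460/3640)²·32.79²/53 = 0.323981
  stratum East: (880/3640)²·44.85²/127 = 0.925729
  stratum West: (1120/3640)²·24.48²/269 = 0.210913
V_st = 3.75366
V_srs = s²/n = 1486.9/490 = 3.03449
Relative efficiency = V_srs / V_st = 3.03449/3.75366 = 0.8084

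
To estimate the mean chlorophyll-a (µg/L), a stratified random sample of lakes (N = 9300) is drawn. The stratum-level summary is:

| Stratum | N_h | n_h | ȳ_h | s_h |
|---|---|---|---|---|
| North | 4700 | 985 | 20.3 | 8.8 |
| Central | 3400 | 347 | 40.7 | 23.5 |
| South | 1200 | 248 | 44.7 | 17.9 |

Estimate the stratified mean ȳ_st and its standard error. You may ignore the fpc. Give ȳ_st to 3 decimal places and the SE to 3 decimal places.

ȳ_st = Σ W_h ȳ_h = (4700·20.3 + 3400·40.7 + 1200·44.7)/9300 = 30.90645
V̂(ȳ_st) = Σ W_h² s_h²/n_h, with W_h = N_h/N and N = 9300:
  stratum North: (4700/9300)²·8.8²/985 = 0.0200798
  stratum Central: (3400/9300)²·23.5²/347 = 0.212715
  stratum South: (1200/9300)²·17.9²/248 = 0.0215105
V̂(ȳ_st) = 0.254305
SE(ȳ_st) = √0.254305 = 0.504287

ȳ_st ≈ 30.906, SE ≈ 0.504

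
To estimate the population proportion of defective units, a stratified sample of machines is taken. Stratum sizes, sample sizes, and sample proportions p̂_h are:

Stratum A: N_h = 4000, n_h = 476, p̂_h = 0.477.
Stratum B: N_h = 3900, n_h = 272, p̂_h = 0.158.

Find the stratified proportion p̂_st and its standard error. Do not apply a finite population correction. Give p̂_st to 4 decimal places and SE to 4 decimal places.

N = 7900; stratum weights W_h = N_h/N.
p̂_st = Σ W_h p̂_h = (4000·0.477 + 3900·0.158)/7900 = 0.31952
V̂(p̂_st) = Σ W_h² p̂_h(1−p̂_h)/(n_h−1):
  stratum A: (4000/7900)²·0.477·0.523/475 = 0.000134646
  stratum B: (3900/7900)²·0.158·0.842/271 = 0.00011964
V̂(p̂_st) = 0.000254285; SE = √V̂ = 0.0159463

p̂_st ≈ 0.3195, SE ≈ 0.0159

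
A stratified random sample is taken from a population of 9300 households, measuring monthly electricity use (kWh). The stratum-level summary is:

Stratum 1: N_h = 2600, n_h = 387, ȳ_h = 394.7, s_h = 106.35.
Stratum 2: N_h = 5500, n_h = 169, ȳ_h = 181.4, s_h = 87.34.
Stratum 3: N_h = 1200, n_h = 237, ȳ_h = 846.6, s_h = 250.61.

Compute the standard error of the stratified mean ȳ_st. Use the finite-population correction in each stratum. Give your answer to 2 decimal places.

V̂(ȳ_st) = Σ W_h² (1 − n_h/N_h) s_h²/n_h, with W_h = N_h/N and N = 9300:
  stratum 1: (2600/9300)²·(1 − 387/2600)·106.35²/387 = 1.94425
  stratum 2: (5500/9300)²·(1 − 169/5500)·87.34²/169 = 15.3019
  stratum 3: (1200/9300)²·(1 − 237/1200)·250.61²/237 = 3.54071
V̂(ȳ_st) = 20.7869
SE(ȳ_st) = √20.7869 = 4.55926

SE(ȳ_st) ≈ 4.56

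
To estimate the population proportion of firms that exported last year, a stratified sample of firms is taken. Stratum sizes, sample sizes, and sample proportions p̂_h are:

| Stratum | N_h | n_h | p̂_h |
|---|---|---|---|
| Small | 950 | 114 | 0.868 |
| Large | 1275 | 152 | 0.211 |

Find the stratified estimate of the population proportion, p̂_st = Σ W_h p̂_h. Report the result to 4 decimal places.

N = 2225; stratum weights W_h = N_h/N.
p̂_st = Σ W_h p̂_h = (950·0.868 + 1275·0.211)/2225 = 0.49152

p̂_st ≈ 0.4915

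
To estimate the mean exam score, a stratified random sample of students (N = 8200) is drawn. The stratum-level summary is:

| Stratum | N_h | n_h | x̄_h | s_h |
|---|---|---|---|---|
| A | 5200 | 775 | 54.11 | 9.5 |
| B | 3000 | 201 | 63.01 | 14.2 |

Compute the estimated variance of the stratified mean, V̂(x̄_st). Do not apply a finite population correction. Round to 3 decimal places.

V̂(x̄_st) ≈ 0.181

V̂(x̄_st) = Σ W_h² s_h²/n_h, with W_h = N_h/N and N = 8200:
  stratum A: (5200/8200)²·9.5²/775 = 0.04683
  stratum B: (3000/8200)²·14.2²/201 = 0.134275
V̂(x̄_st) = 0.181105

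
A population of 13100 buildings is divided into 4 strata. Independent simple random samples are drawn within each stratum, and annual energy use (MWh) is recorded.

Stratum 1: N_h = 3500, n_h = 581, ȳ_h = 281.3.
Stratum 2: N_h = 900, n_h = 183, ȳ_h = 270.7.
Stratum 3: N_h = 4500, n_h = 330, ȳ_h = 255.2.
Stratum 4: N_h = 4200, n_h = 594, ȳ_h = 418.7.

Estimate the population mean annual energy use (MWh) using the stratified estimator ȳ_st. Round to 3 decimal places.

N = Σ N_h = 13100. Stratum weights W_h = N_h/N.
ȳ_st = (3500·281.3 + 900·270.7 + 4500·255.2 + 4200·418.7) / 13100 = 315.65802

ȳ_st ≈ 315.658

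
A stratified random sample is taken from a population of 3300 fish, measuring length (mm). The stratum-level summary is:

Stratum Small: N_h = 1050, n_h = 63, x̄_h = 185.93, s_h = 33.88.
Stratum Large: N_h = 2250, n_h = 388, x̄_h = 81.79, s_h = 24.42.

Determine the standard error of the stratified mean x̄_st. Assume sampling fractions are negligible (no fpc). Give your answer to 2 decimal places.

SE(x̄_st) ≈ 1.60

V̂(x̄_st) = Σ W_h² s_h²/n_h, with W_h = N_h/N and N = 3300:
  stratum Small: (1050/3300)²·33.88²/63 = 1.84458
  stratum Large: (2250/3300)²·24.42²/388 = 0.714491
V̂(x̄_st) = 2.55907
SE(x̄_st) = √2.55907 = 1.59971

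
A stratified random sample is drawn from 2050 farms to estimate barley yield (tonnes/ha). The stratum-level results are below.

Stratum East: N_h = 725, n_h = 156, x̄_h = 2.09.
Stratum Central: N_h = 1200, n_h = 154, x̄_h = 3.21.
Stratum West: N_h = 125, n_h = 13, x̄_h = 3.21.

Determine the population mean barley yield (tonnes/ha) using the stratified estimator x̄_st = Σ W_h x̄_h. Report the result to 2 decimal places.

x̄_st ≈ 2.81

N = Σ N_h = 2050. Stratum weights W_h = N_h/N.
x̄_st = (725·2.09 + 1200·3.21 + 125·3.21) / 2050 = 2.8139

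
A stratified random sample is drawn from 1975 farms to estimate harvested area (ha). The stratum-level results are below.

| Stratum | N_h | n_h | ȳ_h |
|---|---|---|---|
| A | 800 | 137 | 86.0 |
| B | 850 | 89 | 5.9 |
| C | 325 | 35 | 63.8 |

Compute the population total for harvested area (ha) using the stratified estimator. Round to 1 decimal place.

τ̂_st ≈ 94550.0

τ̂_st = Σ N_h ȳ_h = 800·86.0 + 850·5.9 + 325·63.8 = 94550.0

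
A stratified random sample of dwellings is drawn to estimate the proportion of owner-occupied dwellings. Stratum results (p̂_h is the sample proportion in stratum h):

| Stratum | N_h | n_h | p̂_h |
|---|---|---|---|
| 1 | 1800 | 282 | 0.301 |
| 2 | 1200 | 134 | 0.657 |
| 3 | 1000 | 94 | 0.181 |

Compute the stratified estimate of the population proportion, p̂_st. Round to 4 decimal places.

p̂_st ≈ 0.3778

N = 4000; stratum weights W_h = N_h/N.
p̂_st = Σ W_h p̂_h = (1800·0.301 + 1200·0.657 + 1000·0.181)/4000 = 0.37780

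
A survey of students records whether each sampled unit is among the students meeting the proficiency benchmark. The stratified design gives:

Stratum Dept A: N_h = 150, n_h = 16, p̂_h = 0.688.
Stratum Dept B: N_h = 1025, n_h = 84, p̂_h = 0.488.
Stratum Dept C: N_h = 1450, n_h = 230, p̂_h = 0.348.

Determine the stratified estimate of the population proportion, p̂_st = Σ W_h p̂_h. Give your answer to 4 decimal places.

p̂_st ≈ 0.4221

N = 2625; stratum weights W_h = N_h/N.
p̂_st = Σ W_h p̂_h = (150·0.688 + 1025·0.488 + 1450·0.348)/2625 = 0.42210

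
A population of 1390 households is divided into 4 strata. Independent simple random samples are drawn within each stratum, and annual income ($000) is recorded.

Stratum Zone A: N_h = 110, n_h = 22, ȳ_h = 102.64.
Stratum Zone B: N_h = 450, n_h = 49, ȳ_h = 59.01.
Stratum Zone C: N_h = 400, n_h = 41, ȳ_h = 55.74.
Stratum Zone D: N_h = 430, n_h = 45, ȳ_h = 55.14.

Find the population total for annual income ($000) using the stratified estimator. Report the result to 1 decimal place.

τ̂_st = Σ N_h ȳ_h = 110·102.64 + 450·59.01 + 400·55.74 + 430·55.14 = 83851.1

τ̂_st ≈ 83851.1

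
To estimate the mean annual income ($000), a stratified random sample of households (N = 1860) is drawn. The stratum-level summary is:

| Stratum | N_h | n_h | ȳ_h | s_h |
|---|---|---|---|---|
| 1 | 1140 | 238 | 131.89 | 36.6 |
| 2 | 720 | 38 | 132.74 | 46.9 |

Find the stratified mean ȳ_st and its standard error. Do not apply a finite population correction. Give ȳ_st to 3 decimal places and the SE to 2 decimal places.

ȳ_st = Σ W_h ȳ_h = (1140·131.89 + 720·132.74)/1860 = 132.21903
V̂(ȳ_st) = Σ W_h² s_h²/n_h, with W_h = N_h/N and N = 1860:
  stratum 1: (1140/1860)²·36.6²/238 = 2.11431
  stratum 2: (720/1860)²·46.9²/38 = 8.67364
V̂(ȳ_st) = 10.7879
SE(ȳ_st) = √10.7879 = 3.2845

ȳ_st ≈ 132.219, SE ≈ 3.28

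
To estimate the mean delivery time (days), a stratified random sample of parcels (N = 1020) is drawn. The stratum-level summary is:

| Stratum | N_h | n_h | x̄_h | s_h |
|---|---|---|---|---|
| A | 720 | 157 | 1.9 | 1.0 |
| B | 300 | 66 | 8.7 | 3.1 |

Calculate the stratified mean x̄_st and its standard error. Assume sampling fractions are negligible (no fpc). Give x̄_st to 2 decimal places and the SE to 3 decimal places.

x̄_st = Σ W_h x̄_h = (720·1.9 + 300·8.7)/1020 = 3.90000
V̂(x̄_st) = Σ W_h² s_h²/n_h, with W_h = N_h/N and N = 1020:
  stratum A: (720/1020)²·1.0²/157 = 0.00317369
  stratum B: (300/1020)²·3.1²/66 = 0.0125957
V̂(x̄_st) = 0.0157694
SE(x̄_st) = √0.0157694 = 0.125576

x̄_st ≈ 3.90, SE ≈ 0.126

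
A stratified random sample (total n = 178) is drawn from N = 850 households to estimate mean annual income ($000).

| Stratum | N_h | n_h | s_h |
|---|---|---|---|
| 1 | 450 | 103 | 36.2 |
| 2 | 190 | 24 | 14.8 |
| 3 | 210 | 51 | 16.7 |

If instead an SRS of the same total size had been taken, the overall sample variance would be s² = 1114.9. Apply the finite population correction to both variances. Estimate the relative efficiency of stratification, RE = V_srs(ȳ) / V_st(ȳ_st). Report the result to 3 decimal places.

V̂(ȳ_st) = Σ W_h² (1 − n_h/N_h) s_h²/n_h, with W_h = N_h/N and N = 850:
  stratum 1: (450/850)²·(1 − 103/450)·36.2²/103 = 2.74969
  stratum 2: (190/850)²·(1 − 24/190)·14.8²/24 = 0.398415
  stratum 3: (210/850)²·(1 − 51/210)·16.7²/51 = 0.252721
V_st = 3.40083
V_srs = (1 − 178/850)·1114.9/178 = 4.95184
Relative efficiency = V_srs / V_st = 4.95184/3.40083 = 1.4561

RE ≈ 1.456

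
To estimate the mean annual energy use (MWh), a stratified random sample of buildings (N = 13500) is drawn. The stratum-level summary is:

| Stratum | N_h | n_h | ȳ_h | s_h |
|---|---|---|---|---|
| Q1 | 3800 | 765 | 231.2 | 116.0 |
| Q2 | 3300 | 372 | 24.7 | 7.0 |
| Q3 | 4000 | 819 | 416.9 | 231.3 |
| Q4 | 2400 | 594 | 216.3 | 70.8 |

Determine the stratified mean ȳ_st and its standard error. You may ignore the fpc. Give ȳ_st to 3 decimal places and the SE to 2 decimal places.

ȳ_st ≈ 233.096, SE ≈ 2.72

ȳ_st = Σ W_h ȳ_h = (3800·231.2 + 3300·24.7 + 4000·416.9 + 2400·216.3)/13500 = 233.09556
V̂(ȳ_st) = Σ W_h² s_h²/n_h, with W_h = N_h/N and N = 13500:
  stratum Q1: (3800/13500)²·116.0²/765 = 1.39365
  stratum Q2: (3300/13500)²·7.0²/372 = 0.0078707
  stratum Q3: (4000/13500)²·231.3²/819 = 5.73482
  stratum Q4: (2400/13500)²·70.8²/594 = 0.266707
V̂(ȳ_st) = 7.40305
SE(ȳ_st) = √7.40305 = 2.72085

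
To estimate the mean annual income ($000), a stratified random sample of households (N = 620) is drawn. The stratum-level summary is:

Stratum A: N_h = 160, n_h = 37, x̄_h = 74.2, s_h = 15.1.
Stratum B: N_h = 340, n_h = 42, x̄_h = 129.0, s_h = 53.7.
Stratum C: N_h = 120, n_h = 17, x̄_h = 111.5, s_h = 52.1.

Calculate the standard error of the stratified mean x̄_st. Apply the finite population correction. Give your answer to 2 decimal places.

V̂(x̄_st) = Σ W_h² (1 − n_h/N_h) s_h²/n_h, with W_h = N_h/N and N = 620:
  stratum A: (160/620)²·(1 − 37/160)·15.1²/37 = 0.315496
  stratum B: (340/620)²·(1 − 42/340)·53.7²/42 = 18.0972
  stratum C: (120/620)²·(1 − 17/120)·52.1²/17 = 5.13407
V̂(x̄_st) = 23.5468
SE(x̄_st) = √23.5468 = 4.8525

SE(x̄_st) ≈ 4.85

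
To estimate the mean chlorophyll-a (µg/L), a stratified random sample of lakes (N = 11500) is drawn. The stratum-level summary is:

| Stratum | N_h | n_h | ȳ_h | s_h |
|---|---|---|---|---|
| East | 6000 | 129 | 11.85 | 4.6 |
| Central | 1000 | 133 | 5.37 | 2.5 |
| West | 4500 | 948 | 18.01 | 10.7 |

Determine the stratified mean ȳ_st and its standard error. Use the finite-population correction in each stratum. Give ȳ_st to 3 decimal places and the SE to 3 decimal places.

ȳ_st ≈ 13.697, SE ≈ 0.242

ȳ_st = Σ W_h ȳ_h = (6000·11.85 + 1000·5.37 + 4500·18.01)/11500 = 13.69696
V̂(ȳ_st) = Σ W_h² (1 − n_h/N_h) s_h²/n_h, with W_h = N_h/N and N = 11500:
  stratum East: (6000/11500)²·(1 − 129/6000)·4.6²/129 = 0.0436912
  stratum Central: (1000/11500)²·(1 − 133/1000)·2.5²/133 = 0.000308072
  stratum West: (4500/11500)²·(1 − 948/4500)·10.7²/948 = 0.0145965
V̂(ȳ_st) = 0.0585957
SE(ȳ_st) = √0.0585957 = 0.242066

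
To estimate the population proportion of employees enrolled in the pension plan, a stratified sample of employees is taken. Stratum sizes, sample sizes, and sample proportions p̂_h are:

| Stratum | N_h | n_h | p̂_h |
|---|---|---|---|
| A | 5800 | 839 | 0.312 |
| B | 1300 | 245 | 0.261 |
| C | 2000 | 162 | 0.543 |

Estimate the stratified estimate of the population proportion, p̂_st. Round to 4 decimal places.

p̂_st ≈ 0.3555

N = 9100; stratum weights W_h = N_h/N.
p̂_st = Σ W_h p̂_h = (5800·0.312 + 1300·0.261 + 2000·0.543)/9100 = 0.35548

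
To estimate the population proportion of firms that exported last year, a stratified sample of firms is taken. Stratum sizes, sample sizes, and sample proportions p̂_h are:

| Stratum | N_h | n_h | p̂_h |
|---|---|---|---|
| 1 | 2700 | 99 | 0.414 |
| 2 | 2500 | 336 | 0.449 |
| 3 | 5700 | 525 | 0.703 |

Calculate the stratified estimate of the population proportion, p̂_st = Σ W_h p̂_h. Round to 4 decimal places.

N = 10900; stratum weights W_h = N_h/N.
p̂_st = Σ W_h p̂_h = (2700·0.414 + 2500·0.449 + 5700·0.703)/10900 = 0.57316

p̂_st ≈ 0.5732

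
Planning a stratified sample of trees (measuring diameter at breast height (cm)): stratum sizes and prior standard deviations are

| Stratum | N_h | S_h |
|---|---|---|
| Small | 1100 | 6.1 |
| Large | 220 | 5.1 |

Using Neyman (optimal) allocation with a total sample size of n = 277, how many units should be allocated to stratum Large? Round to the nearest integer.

Neyman allocation: n_h = n · N_h S_h / Σ N_i S_i, with n = 277.
  stratum Small: N_h·S_h = 1100·6.1 = 6710.00
  stratum Large: N_h·S_h = 220·5.1 = 1122.00
Σ N_h S_h = 7832.00
n for stratum Large = 277·1122.00/7832.00 = 39.683 → 40

40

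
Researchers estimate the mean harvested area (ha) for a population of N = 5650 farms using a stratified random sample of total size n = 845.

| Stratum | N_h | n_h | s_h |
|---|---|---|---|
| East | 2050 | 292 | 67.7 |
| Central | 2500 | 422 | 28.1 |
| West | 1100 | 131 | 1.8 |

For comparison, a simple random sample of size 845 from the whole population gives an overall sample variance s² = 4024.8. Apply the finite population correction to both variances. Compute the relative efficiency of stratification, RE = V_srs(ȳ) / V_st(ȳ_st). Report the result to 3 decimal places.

RE ≈ 1.950

V̂(ȳ_st) = Σ W_h² (1 − n_h/N_h) s_h²/n_h, with W_h = N_h/N and N = 5650:
  stratum East: (2050/5650)²·(1 − 292/2050)·67.7²/292 = 1.77203
  stratum Central: (2500/5650)²·(1 − 422/2500)·28.1²/422 = 0.304501
  stratum West: (1100/5650)²·(1 − 131/1100)·1.8²/131 = 0.000825835
V_st = 2.07735
V_srs = (1 − 845/5650)·4024.8/845 = 4.05072
Relative efficiency = V_srs / V_st = 4.05072/2.07735 = 1.9499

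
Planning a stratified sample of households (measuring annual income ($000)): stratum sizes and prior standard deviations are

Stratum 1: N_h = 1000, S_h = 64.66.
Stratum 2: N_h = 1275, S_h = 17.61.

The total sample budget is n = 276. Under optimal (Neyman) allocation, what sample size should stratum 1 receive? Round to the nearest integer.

205

Neyman allocation: n_h = n · N_h S_h / Σ N_i S_i, with n = 276.
  stratum 1: N_h·S_h = 1000·64.66 = 64660.00
  stratum 2: N_h·S_h = 1275·17.61 = 22452.75
Σ N_h S_h = 87112.75
n for stratum 1 = 276·64660.00/87112.75 = 204.863 → 205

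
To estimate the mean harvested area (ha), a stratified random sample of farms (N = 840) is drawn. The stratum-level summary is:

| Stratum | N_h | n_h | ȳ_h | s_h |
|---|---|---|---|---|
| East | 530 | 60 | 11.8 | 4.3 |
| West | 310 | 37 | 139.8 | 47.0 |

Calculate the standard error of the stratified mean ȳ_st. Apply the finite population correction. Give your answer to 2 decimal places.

SE(ȳ_st) ≈ 2.70

V̂(ȳ_st) = Σ W_h² (1 − n_h/N_h) s_h²/n_h, with W_h = N_h/N and N = 840:
  stratum East: (530/840)²·(1 − 60/530)·4.3²/60 = 0.108793
  stratum West: (310/840)²·(1 − 37/310)·47.0²/37 = 7.16077
V̂(ȳ_st) = 7.26956
SE(ȳ_st) = √7.26956 = 2.69621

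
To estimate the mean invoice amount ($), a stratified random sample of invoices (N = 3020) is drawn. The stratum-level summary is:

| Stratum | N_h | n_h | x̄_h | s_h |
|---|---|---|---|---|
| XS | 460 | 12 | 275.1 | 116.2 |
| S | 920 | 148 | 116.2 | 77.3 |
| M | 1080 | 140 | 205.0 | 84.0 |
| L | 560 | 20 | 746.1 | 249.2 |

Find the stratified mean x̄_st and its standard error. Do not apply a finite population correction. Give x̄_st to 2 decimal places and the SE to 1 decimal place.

x̄_st ≈ 288.96, SE ≈ 12.0

x̄_st = Σ W_h x̄_h = (460·275.1 + 920·116.2 + 1080·205.0 + 560·746.1)/3020 = 288.96225
V̂(x̄_st) = Σ W_h² s_h²/n_h, with W_h = N_h/N and N = 3020:
  stratum XS: (460/3020)²·116.2²/12 = 26.1055
  stratum S: (920/3020)²·77.3²/148 = 3.74679
  stratum M: (1080/3020)²·84.0²/140 = 6.44561
  stratum L: (560/3020)²·249.2²/20 = 106.765
V̂(x̄_st) = 143.063
SE(x̄_st) = √143.063 = 11.9609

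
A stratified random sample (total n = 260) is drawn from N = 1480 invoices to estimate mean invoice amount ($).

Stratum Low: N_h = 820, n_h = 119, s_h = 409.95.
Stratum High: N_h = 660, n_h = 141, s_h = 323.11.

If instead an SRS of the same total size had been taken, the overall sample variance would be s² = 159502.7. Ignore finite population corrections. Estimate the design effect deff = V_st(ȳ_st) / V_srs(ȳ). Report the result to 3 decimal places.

V̂(ȳ_st) = Σ W_h² s_h²/n_h, with W_h = N_h/N and N = 1480:
  stratum Low: (820/1480)²·409.95²/119 = 433.53
  stratum High: (660/1480)²·323.11²/141 = 147.247
V_st = 580.777
V_srs = s²/n = 159502.7/260 = 613.472
deff = V_st / V_srs = 580.777/613.472 = 0.9467

deff ≈ 0.947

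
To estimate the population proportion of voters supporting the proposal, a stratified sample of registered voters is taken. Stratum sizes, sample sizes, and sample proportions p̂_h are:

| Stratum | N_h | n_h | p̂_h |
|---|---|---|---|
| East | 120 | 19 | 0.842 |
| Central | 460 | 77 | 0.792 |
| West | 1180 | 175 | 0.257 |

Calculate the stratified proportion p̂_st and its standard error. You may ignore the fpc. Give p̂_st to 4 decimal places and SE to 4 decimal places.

p̂_st ≈ 0.4367, SE ≈ 0.0260

N = 1760; stratum weights W_h = N_h/N.
p̂_st = Σ W_h p̂_h = (120·0.842 + 460·0.792 + 1180·0.257)/1760 = 0.43672
V̂(p̂_st) = Σ W_h² p̂_h(1−p̂_h)/(n_h−1):
  stratum East: (120/1760)²·0.842·0.158/18 = 3.43585e-05
  stratum Central: (460/1760)²·0.792·0.208/76 = 0.000148069
  stratum West: (1180/1760)²·0.257·0.743/174 = 0.0004933
V̂(p̂_st) = 0.000675728; SE = √V̂ = 0.0259948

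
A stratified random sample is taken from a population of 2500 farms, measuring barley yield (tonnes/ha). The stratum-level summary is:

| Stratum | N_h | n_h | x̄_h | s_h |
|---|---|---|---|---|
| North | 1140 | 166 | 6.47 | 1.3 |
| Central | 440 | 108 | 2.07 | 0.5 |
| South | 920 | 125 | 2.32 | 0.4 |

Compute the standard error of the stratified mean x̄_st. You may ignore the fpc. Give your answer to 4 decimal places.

V̂(x̄_st) = Σ W_h² s_h²/n_h, with W_h = N_h/N and N = 2500:
  stratum North: (1140/2500)²·1.3²/166 = 0.00211694
  stratum Central: (440/2500)²·0.5²/108 = 7.17037e-05
  stratum South: (920/2500)²·0.4²/125 = 0.000173343
V̂(x̄_st) = 0.00236199
SE(x̄_st) = √0.00236199 = 0.0486003

SE(x̄_st) ≈ 0.0486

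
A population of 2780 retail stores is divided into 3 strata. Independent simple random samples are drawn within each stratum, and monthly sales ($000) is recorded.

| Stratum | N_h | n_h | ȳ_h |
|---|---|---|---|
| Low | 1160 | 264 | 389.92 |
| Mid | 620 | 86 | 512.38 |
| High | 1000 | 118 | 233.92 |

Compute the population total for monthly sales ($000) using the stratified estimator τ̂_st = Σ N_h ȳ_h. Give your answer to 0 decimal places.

τ̂_st = Σ N_h ȳ_h = 1160·389.92 + 620·512.38 + 1000·233.92 = 1003903

τ̂_st ≈ 1003903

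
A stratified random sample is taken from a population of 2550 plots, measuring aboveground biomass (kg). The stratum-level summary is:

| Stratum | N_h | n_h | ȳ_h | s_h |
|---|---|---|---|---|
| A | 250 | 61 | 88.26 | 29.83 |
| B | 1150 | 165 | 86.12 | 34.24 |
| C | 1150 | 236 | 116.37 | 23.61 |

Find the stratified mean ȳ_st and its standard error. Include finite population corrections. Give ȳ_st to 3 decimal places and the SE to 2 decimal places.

ȳ_st = Σ W_h ȳ_h = (250·88.26 + 1150·86.12 + 1150·116.37)/2550 = 99.97196
V̂(ȳ_st) = Σ W_h² (1 − n_h/N_h) s_h²/n_h, with W_h = N_h/N and N = 2550:
  stratum A: (250/2550)²·(1 − 61/250)·29.83²/61 = 0.105998
  stratum B: (1150/2550)²·(1 − 165/1150)·34.24²/165 = 1.23776
  stratum C: (1150/2550)²·(1 − 236/1150)·23.61²/236 = 0.381807
V̂(ȳ_st) = 1.72557
SE(ȳ_st) = √1.72557 = 1.31361

ȳ_st ≈ 99.972, SE ≈ 1.31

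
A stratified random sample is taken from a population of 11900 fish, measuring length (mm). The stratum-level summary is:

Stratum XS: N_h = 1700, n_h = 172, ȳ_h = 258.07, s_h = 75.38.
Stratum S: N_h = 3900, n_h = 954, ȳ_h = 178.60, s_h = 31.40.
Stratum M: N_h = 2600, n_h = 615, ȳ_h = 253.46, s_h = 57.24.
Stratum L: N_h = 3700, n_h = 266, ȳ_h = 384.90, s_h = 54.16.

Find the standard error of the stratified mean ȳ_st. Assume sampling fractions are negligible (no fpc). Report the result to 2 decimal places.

V̂(ȳ_st) = Σ W_h² s_h²/n_h, with W_h = N_h/N and N = 11900:
  stratum XS: (1700/11900)²·75.38²/172 = 0.674198
  stratum S: (3900/11900)²·31.40²/954 = 0.111006
  stratum M: (2600/11900)²·57.24²/615 = 0.254318
  stratum L: (3700/11900)²·54.16²/266 = 1.06607
V̂(ȳ_st) = 2.10559
SE(ȳ_st) = √2.10559 = 1.45107

SE(ȳ_st) ≈ 1.45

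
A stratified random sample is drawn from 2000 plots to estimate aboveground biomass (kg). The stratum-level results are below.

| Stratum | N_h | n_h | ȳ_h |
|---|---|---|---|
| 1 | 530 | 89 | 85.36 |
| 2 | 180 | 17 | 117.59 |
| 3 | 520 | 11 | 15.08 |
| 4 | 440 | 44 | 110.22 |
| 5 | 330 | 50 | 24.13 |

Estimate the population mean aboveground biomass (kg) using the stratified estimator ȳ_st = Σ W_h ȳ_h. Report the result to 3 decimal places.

N = Σ N_h = 2000. Stratum weights W_h = N_h/N.
ȳ_st = (530·85.36 + 180·117.59 + 520·15.08 + 440·110.22 + 330·24.13) / 2000 = 65.35415

ȳ_st ≈ 65.354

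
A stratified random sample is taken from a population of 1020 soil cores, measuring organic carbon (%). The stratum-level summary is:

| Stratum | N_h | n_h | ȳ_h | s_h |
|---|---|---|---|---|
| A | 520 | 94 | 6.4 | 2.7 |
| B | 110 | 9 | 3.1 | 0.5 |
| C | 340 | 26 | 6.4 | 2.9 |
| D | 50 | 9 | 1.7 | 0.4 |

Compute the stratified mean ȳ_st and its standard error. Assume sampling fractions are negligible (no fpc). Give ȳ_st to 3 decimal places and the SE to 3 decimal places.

ȳ_st ≈ 5.814, SE ≈ 0.238

ȳ_st = Σ W_h ȳ_h = (520·6.4 + 110·3.1 + 340·6.4 + 50·1.7)/1020 = 5.81373
V̂(ȳ_st) = Σ W_h² s_h²/n_h, with W_h = N_h/N and N = 1020:
  stratum A: (520/1020)²·2.7²/94 = 0.0201561
  stratum B: (110/1020)²·0.5²/9 = 0.00032306
  stratum C: (340/1020)²·2.9²/26 = 0.0359402
  stratum D: (50/1020)²·0.4²/9 = 4.27186e-05
V̂(ȳ_st) = 0.056462
SE(ȳ_st) = √0.056462 = 0.237617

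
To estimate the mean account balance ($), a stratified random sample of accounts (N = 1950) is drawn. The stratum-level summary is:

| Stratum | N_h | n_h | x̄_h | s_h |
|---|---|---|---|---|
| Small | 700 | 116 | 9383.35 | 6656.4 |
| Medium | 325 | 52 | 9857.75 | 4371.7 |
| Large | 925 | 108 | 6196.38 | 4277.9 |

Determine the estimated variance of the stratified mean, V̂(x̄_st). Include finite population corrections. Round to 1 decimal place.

V̂(x̄_st) = Σ W_h² (1 − n_h/N_h) s_h²/n_h, with W_h = N_h/N and N = 1950:
  stratum Small: (700/1950)²·(1 − 116/700)·6656.4²/116 = 41064.1
  stratum Medium: (325/1950)²·(1 − 52/325)·4371.7²/52 = 8575.79
  stratum Large: (925/1950)²·(1 − 108/925)·4277.9²/108 = 33676.9
V̂(x̄_st) = 83316.8

V̂(x̄_st) ≈ 83316.8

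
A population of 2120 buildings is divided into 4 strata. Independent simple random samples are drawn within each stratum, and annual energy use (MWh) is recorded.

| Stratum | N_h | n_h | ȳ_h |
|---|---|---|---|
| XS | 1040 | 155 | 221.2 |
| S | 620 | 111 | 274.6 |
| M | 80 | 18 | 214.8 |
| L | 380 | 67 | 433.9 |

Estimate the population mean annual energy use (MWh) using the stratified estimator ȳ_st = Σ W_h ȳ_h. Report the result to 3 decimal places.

N = Σ N_h = 2120. Stratum weights W_h = N_h/N.
ȳ_st = (1040·221.2 + 620·274.6 + 80·214.8 + 380·433.9) / 2120 = 274.70094

ȳ_st ≈ 274.701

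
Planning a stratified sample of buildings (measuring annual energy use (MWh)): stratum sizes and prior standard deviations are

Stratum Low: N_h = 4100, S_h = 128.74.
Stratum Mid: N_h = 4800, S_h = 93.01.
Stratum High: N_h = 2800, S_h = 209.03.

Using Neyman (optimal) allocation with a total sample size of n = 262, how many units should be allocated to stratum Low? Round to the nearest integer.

Neyman allocation: n_h = n · N_h S_h / Σ N_i S_i, with n = 262.
  stratum Low: N_h·S_h = 4100·128.74 = 527834.00
  stratum Mid: N_h·S_h = 4800·93.01 = 446448.00
  stratum High: N_h·S_h = 2800·209.03 = 585284.00
Σ N_h S_h = 1559566.00
n for stratum Low = 262·527834.00/1559566.00 = 88.674 → 89

89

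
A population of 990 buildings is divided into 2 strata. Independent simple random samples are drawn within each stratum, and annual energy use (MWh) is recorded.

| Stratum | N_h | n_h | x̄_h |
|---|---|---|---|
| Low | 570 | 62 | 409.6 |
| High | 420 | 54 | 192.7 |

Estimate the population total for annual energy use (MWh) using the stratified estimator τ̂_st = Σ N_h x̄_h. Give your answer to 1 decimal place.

τ̂_st = Σ N_h x̄_h = 570·409.6 + 420·192.7 = 314406.0

τ̂_st ≈ 314406.0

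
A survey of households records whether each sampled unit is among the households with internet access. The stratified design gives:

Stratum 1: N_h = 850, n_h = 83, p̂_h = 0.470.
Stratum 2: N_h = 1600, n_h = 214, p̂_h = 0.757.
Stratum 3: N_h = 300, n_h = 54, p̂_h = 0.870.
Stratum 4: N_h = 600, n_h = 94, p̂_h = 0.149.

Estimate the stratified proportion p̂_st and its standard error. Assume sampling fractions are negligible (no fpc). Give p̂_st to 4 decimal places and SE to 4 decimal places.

N = 3350; stratum weights W_h = N_h/N.
p̂_st = Σ W_h p̂_h = (850·0.470 + 1600·0.757 + 300·0.870 + 600·0.149)/3350 = 0.58540
V̂(p̂_st) = Σ W_h² p̂_h(1−p̂_h)/(n_h−1):
  stratum 1: (850/3350)²·0.470·0.530/82 = 0.000195573
  stratum 2: (1600/3350)²·0.757·0.243/213 = 0.000197003
  stratum 3: (300/3350)²·0.870·0.130/53 = 1.71135e-05
  stratum 4: (600/3350)²·0.149·0.851/93 = 4.37367e-05
V̂(p̂_st) = 0.000453426; SE = √V̂ = 0.0212938

p̂_st ≈ 0.5854, SE ≈ 0.0213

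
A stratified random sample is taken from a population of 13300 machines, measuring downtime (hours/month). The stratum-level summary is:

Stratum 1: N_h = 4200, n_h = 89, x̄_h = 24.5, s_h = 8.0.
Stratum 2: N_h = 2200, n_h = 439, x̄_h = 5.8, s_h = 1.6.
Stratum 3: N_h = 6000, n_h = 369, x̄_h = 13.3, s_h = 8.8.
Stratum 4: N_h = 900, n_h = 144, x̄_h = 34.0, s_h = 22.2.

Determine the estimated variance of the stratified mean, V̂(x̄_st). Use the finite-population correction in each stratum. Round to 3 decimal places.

V̂(x̄_st) ≈ 0.124

V̂(x̄_st) = Σ W_h² (1 − n_h/N_h) s_h²/n_h, with W_h = N_h/N and N = 13300:
  stratum 1: (4200/13300)²·(1 − 89/4200)·8.0²/89 = 0.0701913
  stratum 2: (2200/13300)²·(1 − 439/2200)·1.6²/439 = 0.000127719
  stratum 3: (6000/13300)²·(1 − 369/6000)·8.8²/369 = 0.0400841
  stratum 4: (900/13300)²·(1 − 144/900)·22.2²/144 = 0.0131645
V̂(x̄_st) = 0.123568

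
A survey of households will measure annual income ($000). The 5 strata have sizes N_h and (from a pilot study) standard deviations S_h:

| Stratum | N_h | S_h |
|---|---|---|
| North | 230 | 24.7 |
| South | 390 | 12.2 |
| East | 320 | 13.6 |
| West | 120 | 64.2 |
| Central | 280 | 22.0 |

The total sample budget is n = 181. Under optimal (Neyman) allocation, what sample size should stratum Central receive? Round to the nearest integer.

Neyman allocation: n_h = n · N_h S_h / Σ N_i S_i, with n = 181.
  stratum North: N_h·S_h = 230·24.7 = 5681.00
  stratum South: N_h·S_h = 390·12.2 = 4758.00
  stratum East: N_h·S_h = 320·13.6 = 4352.00
  stratum West: N_h·S_h = 120·64.2 = 7704.00
  stratum Central: N_h·S_h = 280·22.0 = 6160.00
Σ N_h S_h = 28655.00
n for stratum Central = 181·6160.00/28655.00 = 38.910 → 39

39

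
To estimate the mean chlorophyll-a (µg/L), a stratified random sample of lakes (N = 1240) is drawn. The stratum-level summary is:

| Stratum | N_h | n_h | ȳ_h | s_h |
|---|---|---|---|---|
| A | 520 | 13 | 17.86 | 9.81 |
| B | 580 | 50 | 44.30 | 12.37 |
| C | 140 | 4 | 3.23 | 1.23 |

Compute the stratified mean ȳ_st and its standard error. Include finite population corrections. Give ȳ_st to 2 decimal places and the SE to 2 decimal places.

ȳ_st = Σ W_h ȳ_h = (520·17.86 + 580·44.30 + 140·3.23)/1240 = 28.57532
V̂(ȳ_st) = Σ W_h² (1 − n_h/N_h) s_h²/n_h, with W_h = N_h/N and N = 1240:
  stratum A: (520/1240)²·(1 − 13/520)·9.81²/13 = 1.2693
  stratum B: (580/1240)²·(1 − 50/580)·12.37²/50 = 0.611829
  stratum C: (140/1240)²·(1 − 4/140)·1.23²/4 = 0.00468354
V̂(ȳ_st) = 1.88581
SE(ȳ_st) = √1.88581 = 1.37325

ȳ_st ≈ 28.58, SE ≈ 1.37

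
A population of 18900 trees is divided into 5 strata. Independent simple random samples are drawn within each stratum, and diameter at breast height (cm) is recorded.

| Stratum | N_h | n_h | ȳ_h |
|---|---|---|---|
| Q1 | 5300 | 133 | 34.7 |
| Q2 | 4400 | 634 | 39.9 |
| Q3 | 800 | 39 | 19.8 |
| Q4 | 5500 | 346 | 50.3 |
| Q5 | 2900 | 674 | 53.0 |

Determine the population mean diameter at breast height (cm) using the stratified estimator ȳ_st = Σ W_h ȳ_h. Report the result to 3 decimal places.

ȳ_st ≈ 42.628

N = Σ N_h = 18900. Stratum weights W_h = N_h/N.
ȳ_st = (5300·34.7 + 4400·39.9 + 800·19.8 + 5500·50.3 + 2900·53.0) / 18900 = 42.62751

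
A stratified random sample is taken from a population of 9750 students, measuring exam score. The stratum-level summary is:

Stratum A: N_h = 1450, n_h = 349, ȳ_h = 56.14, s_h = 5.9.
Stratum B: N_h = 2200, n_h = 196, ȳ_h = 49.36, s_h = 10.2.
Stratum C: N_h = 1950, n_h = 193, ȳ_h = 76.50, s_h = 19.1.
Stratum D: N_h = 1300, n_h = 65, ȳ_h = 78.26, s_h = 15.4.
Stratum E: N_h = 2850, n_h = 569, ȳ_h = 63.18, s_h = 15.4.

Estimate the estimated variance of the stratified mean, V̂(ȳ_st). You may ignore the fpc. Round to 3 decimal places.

V̂(ȳ_st) ≈ 0.205

V̂(ȳ_st) = Σ W_h² s_h²/n_h, with W_h = N_h/N and N = 9750:
  stratum A: (1450/9750)²·5.9²/349 = 0.002206
  stratum B: (2200/9750)²·10.2²/196 = 0.0270259
  stratum C: (1950/9750)²·19.1²/193 = 0.0756083
  stratum D: (1300/9750)²·15.4²/65 = 0.0648643
  stratum E: (2850/9750)²·15.4²/569 = 0.0356131
V̂(ȳ_st) = 0.205318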